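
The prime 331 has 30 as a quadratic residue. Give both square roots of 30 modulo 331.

19, 312

Since 331 ≡ 3 (mod 4), a square root of 30 is 30^((331+1)/4) = 30^83 mod 331.
Repeated squaring: 30^2≡238, 30^4≡43, 30^8≡194, 30^16≡233, 30^32≡5, 30^64≡25 (mod 331).
30^83 = 30^(64+16+2+1) ≡ 19 (mod 331).
Check: 19² = 361 ≡ 30 (mod 331). The two roots are 19 and 312.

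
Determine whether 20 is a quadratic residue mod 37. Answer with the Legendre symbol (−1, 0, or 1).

-1

Euler's criterion: (20/37) ≡ 20^18 (mod 37).
20^2 ≡ 30 (mod 37)
20^4 ≡ 12 (mod 37)
20^8 ≡ 33 (mod 37)
20^16 ≡ 16 (mod 37)
20^18 = 20^(16+2) ≡ 36 (mod 37).
Result is 36 ≡ −1, so (20/37) = −1.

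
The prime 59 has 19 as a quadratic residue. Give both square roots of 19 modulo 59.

14, 45

Since 59 ≡ 3 (mod 4), a square root of 19 is 19^((59+1)/4) = 19^15 mod 59.
Repeated squaring: 19^2≡7, 19^4≡49, 19^8≡41 (mod 59).
19^15 = 19^(8+4+2+1) ≡ 45 (mod 59).
Check: 45² = 2025 ≡ 19 (mod 59). The two roots are 14 and 45.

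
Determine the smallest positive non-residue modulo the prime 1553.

3

(2/1553) = +1, so 2 is a residue.
(3/1553) = −1, so 3 is the smallest positive non-residue mod 1553.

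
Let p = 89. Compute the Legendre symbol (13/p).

-1

Reciprocity: 13 ≡ 1 and 89 ≡ 1 (mod 4), so (13/89) = +(89/13).
Reduce top mod 13: now compute (11/13).
Reciprocity: 11 ≡ 3 and 13 ≡ 1 (mod 4), so (11/13) = +(13/11).
Reduce top mod 11: now compute (2/11).
Pull out 2: since 11 ≡ 3 (mod 8), (2/11) = -1.
Reached (1/11) = 1. Collecting the sign flips along the way, the symbol is -1.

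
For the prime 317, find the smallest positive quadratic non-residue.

(2/317) = −1, so 2 is the smallest positive non-residue mod 317.

2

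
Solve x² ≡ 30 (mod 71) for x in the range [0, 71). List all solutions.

Since 71 ≡ 3 (mod 4), a square root of 30 is 30^((71+1)/4) = 30^18 mod 71.
Repeated squaring: 30^2≡48, 30^4≡32, 30^8≡30, 30^16≡48 (mod 71).
30^18 = 30^(16+2) ≡ 32 (mod 71).
Check: 32² = 1024 ≡ 30 (mod 71). The two roots are 32 and 39.

32, 39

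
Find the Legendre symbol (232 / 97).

First reduce: 232 ≡ 38 (mod 97).
Pull out 2: since 97 ≡ 1 (mod 8), (2/97) = +1.
Reciprocity: 19 ≡ 3 and 97 ≡ 1 (mod 4), so (19/97) = +(97/19).
Reduce top mod 19: now compute (2/19).
Pull out 2: since 19 ≡ 3 (mod 8), (2/19) = -1.
Reached (1/19) = 1. Collecting the sign flips along the way, the symbol is -1.

-1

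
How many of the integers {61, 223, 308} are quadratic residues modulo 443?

(61/443) = +1 → QR.
(223/443) = -1 → non-residue.
(308/443) = +1 → QR.
Total quadratic residues among the 3: 2.

2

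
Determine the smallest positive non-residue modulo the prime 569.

(2/569) = +1, so 2 is a residue.
(3/569) = −1, so 3 is the smallest positive non-residue mod 569.

3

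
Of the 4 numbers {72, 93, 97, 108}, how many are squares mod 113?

(72/113) = +1 → QR.
(93/113) = -1 → non-residue.
(97/113) = +1 → QR.
(108/113) = -1 → non-residue.
Total quadratic residues among the 4: 2.

2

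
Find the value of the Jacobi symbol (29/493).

Reciprocity: 29 ≡ 1 and 493 ≡ 1 (mod 4), so (29/493) = +(493/29).
Reduce top mod 29: now compute (0/29).
Top reduces to 0: gcd > 1, so the symbol is 0.

0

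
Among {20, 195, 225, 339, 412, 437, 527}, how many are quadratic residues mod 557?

(20/557) = -1 → non-residue.
(195/557) = -1 → non-residue.
(225/557) = +1 → QR.
(339/557) = -1 → non-residue.
(412/557) = -1 → non-residue.
(437/557) = -1 → non-residue.
(527/557) = -1 → non-residue.
Total quadratic residues among the 7: 1.

1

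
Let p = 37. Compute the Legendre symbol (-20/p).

-1

Euler's criterion: (-20/37) ≡ 17^18 (mod 37).
17^2 ≡ 30 (mod 37)
17^4 ≡ 12 (mod 37)
17^8 ≡ 33 (mod 37)
17^16 ≡ 16 (mod 37)
17^18 = 17^(16+2) ≡ 36 (mod 37).
Result is 36 ≡ −1, so (-20/37) = −1.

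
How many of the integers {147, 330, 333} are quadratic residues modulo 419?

(147/419) = +1 → QR.
(330/419) = +1 → QR.
(333/419) = +1 → QR.
Total quadratic residues among the 3: 3.

3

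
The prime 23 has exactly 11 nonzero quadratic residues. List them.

Square k = 1,…,11 (k and 23−k give the same square):
1²=1, 2²=4, 3²=9, 4²=16, 5²≡2, 6²≡13, 7²≡3, 8²≡18, 9²≡12, 10²≡8, 11²≡6 (mod 23).
So the quadratic residues mod 23 are {1, 2, 3, 4, 6, 8, 9, 12, 13, 16, 18}.

1, 2, 3, 4, 6, 8, 9, 12, 13, 16, 18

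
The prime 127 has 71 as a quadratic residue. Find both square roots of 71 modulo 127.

43, 84

Since 127 ≡ 3 (mod 4), a square root of 71 is 71^((127+1)/4) = 71^32 mod 127.
Repeated squaring: 71^2≡88, 71^4≡124, 71^8≡9, 71^16≡81, 71^32≡84 (mod 127).
71^32 = 71^(32) ≡ 84 (mod 127).
Check: 84² = 7056 ≡ 71 (mod 127). The two roots are 43 and 84.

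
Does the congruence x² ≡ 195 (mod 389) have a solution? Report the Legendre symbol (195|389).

-1

Euler's criterion: (195/389) ≡ 195^194 (mod 389).
195^2 ≡ 292 (mod 389)
195^4 ≡ 73 (mod 389)
195^8 ≡ 272 (mod 389)
195^16 ≡ 74 (mod 389)
195^32 ≡ 30 (mod 389)
195^64 ≡ 122 (mod 389)
195^128 ≡ 102 (mod 389)
195^194 = 195^(128+64+2) ≡ 388 (mod 389).
Result is 388 ≡ −1, so (195/389) = −1.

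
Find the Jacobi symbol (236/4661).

0

Pull out 2^2: since 4661 ≡ 5 (mod 8), (2/4661) = -1, so (2/4661)^2 = +1.
Reciprocity: 59 ≡ 3 and 4661 ≡ 1 (mod 4), so (59/4661) = +(4661/59).
Reduce top mod 59: now compute (0/59).
Top reduces to 0: gcd > 1, so the symbol is 0.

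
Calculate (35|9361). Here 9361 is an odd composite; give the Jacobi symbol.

Reciprocity: 35 ≡ 3 and 9361 ≡ 1 (mod 4), so (35/9361) = +(9361/35).
Reduce top mod 35: now compute (16/35).
Pull out 2^4: since 35 ≡ 3 (mod 8), (2/35) = -1, so (2/35)^4 = +1.
Reached (1/35) = 1. Collecting the sign flips along the way, the symbol is +1.

1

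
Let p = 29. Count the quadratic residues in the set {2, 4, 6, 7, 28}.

4

(2/29) = -1 → non-residue.
(4/29) = +1 → QR.
(6/29) = +1 → QR.
(7/29) = +1 → QR.
(28/29) = +1 → QR.
Total quadratic residues among the 5: 4.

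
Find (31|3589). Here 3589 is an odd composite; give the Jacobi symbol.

Reciprocity: 31 ≡ 3 and 3589 ≡ 1 (mod 4), so (31/3589) = +(3589/31).
Reduce top mod 31: now compute (24/31).
Pull out 2^3: since 31 ≡ 7 (mod 8), (2/31) = +1, so (2/31)^3 = +1.
Reciprocity: 3 ≡ 3 and 31 ≡ 3 (mod 4), so (3/31) = −(31/3).
Reduce top mod 3: now compute (1/3).
Reached (1/3) = 1. Collecting the sign flips along the way, the symbol is -1.

-1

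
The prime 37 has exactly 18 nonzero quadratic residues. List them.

Square k = 1,…,18 (k and 37−k give the same square):
1²=1, 2²=4, 3²=9, 4²=16, 5²=25, 6²=36, 7²≡12, 8²≡27, 9²≡7, 10²≡26, 11²≡10, 12²≡33, 13²≡21, 14²≡11, 15²≡3, 16²≡34, 17²≡30, 18²≡28 (mod 37).
So the quadratic residues mod 37 are {1, 3, 4, 7, 9, 10, 11, 12, 16, 21, 25, 26, 27, 28, 30, 33, 34, 36}.

1, 3, 4, 7, 9, 10, 11, 12, 16, 21, 25, 26, 27, 28, 30, 33, 34, 36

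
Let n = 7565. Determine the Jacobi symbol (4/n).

1

Pull out 2^2: since 7565 ≡ 5 (mod 8), (2/7565) = -1, so (2/7565)^2 = +1.
Reached (1/7565) = 1. Collecting the sign flips along the way, the symbol is +1.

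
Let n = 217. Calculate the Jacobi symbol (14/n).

Pull out 2: since 217 ≡ 1 (mod 8), (2/217) = +1.
Reciprocity: 7 ≡ 3 and 217 ≡ 1 (mod 4), so (7/217) = +(217/7).
Reduce top mod 7: now compute (0/7).
Top reduces to 0: gcd > 1, so the symbol is 0.

0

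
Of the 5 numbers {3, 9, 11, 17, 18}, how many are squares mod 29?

1

(3/29) = -1 → non-residue.
(9/29) = +1 → QR.
(11/29) = -1 → non-residue.
(17/29) = -1 → non-residue.
(18/29) = -1 → non-residue.
Total quadratic residues among the 5: 1.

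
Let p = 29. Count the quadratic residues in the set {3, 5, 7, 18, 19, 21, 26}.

(3/29) = -1 → non-residue.
(5/29) = +1 → QR.
(7/29) = +1 → QR.
(18/29) = -1 → non-residue.
(19/29) = -1 → non-residue.
(21/29) = -1 → non-residue.
(26/29) = -1 → non-residue.
Total quadratic residues among the 7: 2.

2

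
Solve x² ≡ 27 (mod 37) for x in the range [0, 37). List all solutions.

8, 29

37 ≡ 1 (mod 4), so we find a root by search.
Trying successive values, 8² = 64 ≡ 27 (mod 37). The other root is 37 − 8 = 29.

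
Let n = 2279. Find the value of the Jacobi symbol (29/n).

-1

Reciprocity: 29 ≡ 1 and 2279 ≡ 3 (mod 4), so (29/2279) = +(2279/29).
Reduce top mod 29: now compute (17/29).
Reciprocity: 17 ≡ 1 and 29 ≡ 1 (mod 4), so (17/29) = +(29/17).
Reduce top mod 17: now compute (12/17).
Pull out 2^2: since 17 ≡ 1 (mod 8), (2/17) = +1, so (2/17)^2 = +1.
Reciprocity: 3 ≡ 3 and 17 ≡ 1 (mod 4), so (3/17) = +(17/3).
Reduce top mod 3: now compute (2/3).
Pull out 2: since 3 ≡ 3 (mod 8), (2/3) = -1.
Reached (1/3) = 1. Collecting the sign flips along the way, the symbol is -1.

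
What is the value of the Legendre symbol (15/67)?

1

Reciprocity: 15 ≡ 3 and 67 ≡ 3 (mod 4), so (15/67) = −(67/15).
Reduce top mod 15: now compute (7/15).
Reciprocity: 7 ≡ 3 and 15 ≡ 3 (mod 4), so (7/15) = −(15/7).
Reduce top mod 7: now compute (1/7).
Reached (1/7) = 1. Collecting the sign flips along the way, the symbol is +1.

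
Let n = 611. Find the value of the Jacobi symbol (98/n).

Pull out 2: since 611 ≡ 3 (mod 8), (2/611) = -1.
Reciprocity: 49 ≡ 1 and 611 ≡ 3 (mod 4), so (49/611) = +(611/49).
Reduce top mod 49: now compute (23/49).
Reciprocity: 23 ≡ 3 and 49 ≡ 1 (mod 4), so (23/49) = +(49/23).
Reduce top mod 23: now compute (3/23).
Reciprocity: 3 ≡ 3 and 23 ≡ 3 (mod 4), so (3/23) = −(23/3).
Reduce top mod 3: now compute (2/3).
Pull out 2: since 3 ≡ 3 (mod 8), (2/3) = -1.
Reached (1/3) = 1. Collecting the sign flips along the way, the symbol is -1.

-1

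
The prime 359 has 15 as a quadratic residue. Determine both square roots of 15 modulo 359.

Since 359 ≡ 3 (mod 4), a square root of 15 is 15^((359+1)/4) = 15^90 mod 359.
Repeated squaring: 15^2≡225, 15^4≡6, 15^8≡36, 15^16≡219, 15^32≡214, 15^64≡203 (mod 359).
15^90 = 15^(64+16+8+2) ≡ 288 (mod 359).
Check: 288² = 82944 ≡ 15 (mod 359). The two roots are 71 and 288.

71, 288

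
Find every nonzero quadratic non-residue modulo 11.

Square k = 1,…,5 (k and 11−k give the same square):
1²=1, 2²=4, 3²=9, 4²≡5, 5²≡3 (mod 11).
The residues are {1, 3, 4, 5, 9}; the non-residues are the remaining 5 nonzero classes.

2,6,7,8,10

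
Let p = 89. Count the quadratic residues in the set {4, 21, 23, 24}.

(4/89) = +1 → QR.
(21/89) = +1 → QR.
(23/89) = -1 → non-residue.
(24/89) = -1 → non-residue.
Total quadratic residues among the 4: 2.

2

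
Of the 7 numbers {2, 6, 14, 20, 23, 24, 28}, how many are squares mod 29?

(2/29) = -1 → non-residue.
(6/29) = +1 → QR.
(14/29) = -1 → non-residue.
(20/29) = +1 → QR.
(23/29) = +1 → QR.
(24/29) = +1 → QR.
(28/29) = +1 → QR.
Total quadratic residues among the 7: 5.

5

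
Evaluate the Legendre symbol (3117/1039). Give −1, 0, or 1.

0

First reduce: 3117 ≡ 0 (mod 1039).
Top reduces to 0: gcd > 1, so the symbol is 0.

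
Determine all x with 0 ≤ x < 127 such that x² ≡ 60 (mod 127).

Since 127 ≡ 3 (mod 4), a square root of 60 is 60^((127+1)/4) = 60^32 mod 127.
Repeated squaring: 60^2≡44, 60^4≡31, 60^8≡72, 60^16≡104, 60^32≡21 (mod 127).
60^32 = 60^(32) ≡ 21 (mod 127).
Check: 21² = 441 ≡ 60 (mod 127). The two roots are 21 and 106.

21, 106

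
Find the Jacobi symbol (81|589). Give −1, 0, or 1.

Reciprocity: 81 ≡ 1 and 589 ≡ 1 (mod 4), so (81/589) = +(589/81).
Reduce top mod 81: now compute (22/81).
Pull out 2: since 81 ≡ 1 (mod 8), (2/81) = +1.
Reciprocity: 11 ≡ 3 and 81 ≡ 1 (mod 4), so (11/81) = +(81/11).
Reduce top mod 11: now compute (4/11).
Pull out 2^2: since 11 ≡ 3 (mod 8), (2/11) = -1, so (2/11)^2 = +1.
Reached (1/11) = 1. Collecting the sign flips along the way, the symbol is +1.

1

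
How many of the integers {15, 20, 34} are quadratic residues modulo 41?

(15/41) = -1 → non-residue.
(20/41) = +1 → QR.
(34/41) = -1 → non-residue.
Total quadratic residues among the 3: 1.

1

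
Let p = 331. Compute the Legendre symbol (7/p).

Euler's criterion: (7/331) ≡ 7^165 (mod 331).
7^2 ≡ 49 (mod 331)
7^4 ≡ 84 (mod 331)
7^8 ≡ 105 (mod 331)
7^16 ≡ 102 (mod 331)
7^32 ≡ 143 (mod 331)
7^64 ≡ 258 (mod 331)
7^128 ≡ 33 (mod 331)
7^165 = 7^(128+32+4+1) ≡ 330 (mod 331).
Result is 330 ≡ −1, so (7/331) = −1.

-1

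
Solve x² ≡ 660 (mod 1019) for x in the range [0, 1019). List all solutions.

201, 818

Since 1019 ≡ 3 (mod 4), a square root of 660 is 660^((1019+1)/4) = 660^255 mod 1019.
Repeated squaring: 660^2≡487, 660^4≡761, 660^8≡329, 660^16≡227, 660^32≡579, 660^64≡1009, 660^128≡100 (mod 1019).
660^255 = 660^(128+64+32+16+8+4+2+1) ≡ 818 (mod 1019).
Check: 818² = 669124 ≡ 660 (mod 1019). The two roots are 201 and 818.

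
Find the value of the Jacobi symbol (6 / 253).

Pull out 2: since 253 ≡ 5 (mod 8), (2/253) = -1.
Reciprocity: 3 ≡ 3 and 253 ≡ 1 (mod 4), so (3/253) = +(253/3).
Reduce top mod 3: now compute (1/3).
Reached (1/3) = 1. Collecting the sign flips along the way, the symbol is -1.

-1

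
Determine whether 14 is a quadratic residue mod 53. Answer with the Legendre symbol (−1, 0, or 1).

-1

Euler's criterion: (14/53) ≡ 14^26 (mod 53).
14^2 ≡ 37 (mod 53)
14^4 ≡ 44 (mod 53)
14^8 ≡ 28 (mod 53)
14^16 ≡ 42 (mod 53)
14^26 = 14^(16+8+2) ≡ 52 (mod 53).
Result is 52 ≡ −1, so (14/53) = −1.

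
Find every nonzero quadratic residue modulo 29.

1 4 5 6 7 9 13 16 20 22 23 24 25 28

Square k = 1,…,14 (k and 29−k give the same square):
1²=1, 2²=4, 3²=9, 4²=16, 5²=25, 6²≡7, 7²≡20, 8²≡6, 9²≡23, 10²≡13, 11²≡5, 12²≡28, 13²≡24, 14²≡22 (mod 29).
So the quadratic residues mod 29 are {1, 4, 5, 6, 7, 9, 13, 16, 20, 22, 23, 24, 25, 28}.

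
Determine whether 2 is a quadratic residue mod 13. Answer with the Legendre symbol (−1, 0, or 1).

-1

Euler's criterion: (2/13) ≡ 2^6 (mod 13).
2^2 ≡ 4 (mod 13)
2^4 ≡ 3 (mod 13)
2^6 = 2^(4+2) ≡ 12 (mod 13).
Result is 12 ≡ −1, so (2/13) = −1.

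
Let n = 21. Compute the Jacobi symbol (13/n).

-1

Reciprocity: 13 ≡ 1 and 21 ≡ 1 (mod 4), so (13/21) = +(21/13).
Reduce top mod 13: now compute (8/13).
Pull out 2^3: since 13 ≡ 5 (mod 8), (2/13) = -1, so (2/13)^3 = -1.
Reached (1/13) = 1. Collecting the sign flips along the way, the symbol is -1.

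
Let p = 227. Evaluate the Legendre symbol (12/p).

1

Euler's criterion: (12/227) ≡ 12^113 (mod 227).
12^2 ≡ 144 (mod 227)
12^4 ≡ 79 (mod 227)
12^8 ≡ 112 (mod 227)
12^16 ≡ 59 (mod 227)
12^32 ≡ 76 (mod 227)
12^64 ≡ 101 (mod 227)
12^113 = 12^(64+32+16+1) ≡ 1 (mod 227).
Result is 1, so (12/227) = 1.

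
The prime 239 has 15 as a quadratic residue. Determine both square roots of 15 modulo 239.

60, 179

Since 239 ≡ 3 (mod 4), a square root of 15 is 15^((239+1)/4) = 15^60 mod 239.
Repeated squaring: 15^2≡225, 15^4≡196, 15^8≡176, 15^16≡145, 15^32≡232 (mod 239).
15^60 = 15^(32+16+8+4) ≡ 60 (mod 239).
Check: 60² = 3600 ≡ 15 (mod 239). The two roots are 60 and 179.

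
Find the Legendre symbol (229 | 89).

-1

Euler's criterion: (229/89) ≡ 51^44 (mod 89).
51^2 ≡ 20 (mod 89)
51^4 ≡ 44 (mod 89)
51^8 ≡ 67 (mod 89)
51^16 ≡ 39 (mod 89)
51^32 ≡ 8 (mod 89)
51^44 = 51^(32+8+4) ≡ 88 (mod 89).
Result is 88 ≡ −1, so (229/89) = −1.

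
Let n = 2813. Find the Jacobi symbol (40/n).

Pull out 2^3: since 2813 ≡ 5 (mod 8), (2/2813) = -1, so (2/2813)^3 = -1.
Reciprocity: 5 ≡ 1 and 2813 ≡ 1 (mod 4), so (5/2813) = +(2813/5).
Reduce top mod 5: now compute (3/5).
Reciprocity: 3 ≡ 3 and 5 ≡ 1 (mod 4), so (3/5) = +(5/3).
Reduce top mod 3: now compute (2/3).
Pull out 2: since 3 ≡ 3 (mod 8), (2/3) = -1.
Reached (1/3) = 1. Collecting the sign flips along the way, the symbol is +1.

1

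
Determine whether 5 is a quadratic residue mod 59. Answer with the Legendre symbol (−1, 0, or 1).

Reciprocity: 5 ≡ 1 and 59 ≡ 3 (mod 4), so (5/59) = +(59/5).
Reduce top mod 5: now compute (4/5).
Pull out 2^2: since 5 ≡ 5 (mod 8), (2/5) = -1, so (2/5)^2 = +1.
Reached (1/5) = 1. Collecting the sign flips along the way, the symbol is +1.

1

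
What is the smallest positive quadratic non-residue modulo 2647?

3

(2/2647) = +1, so 2 is a residue.
(3/2647) = −1, so 3 is the smallest positive non-residue mod 2647.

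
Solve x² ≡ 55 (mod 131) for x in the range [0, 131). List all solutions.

Since 131 ≡ 3 (mod 4), a square root of 55 is 55^((131+1)/4) = 55^33 mod 131.
Repeated squaring: 55^2≡12, 55^4≡13, 55^8≡38, 55^16≡3, 55^32≡9 (mod 131).
55^33 = 55^(32+1) ≡ 102 (mod 131).
Check: 102² = 10404 ≡ 55 (mod 131). The two roots are 29 and 102.

29, 102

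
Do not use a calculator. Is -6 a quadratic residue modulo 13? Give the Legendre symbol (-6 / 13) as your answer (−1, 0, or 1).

First reduce: -6 ≡ 7 (mod 13).
Reciprocity: 7 ≡ 3 and 13 ≡ 1 (mod 4), so (7/13) = +(13/7).
Reduce top mod 7: now compute (6/7).
Pull out 2: since 7 ≡ 7 (mod 8), (2/7) = +1.
Reciprocity: 3 ≡ 3 and 7 ≡ 3 (mod 4), so (3/7) = −(7/3).
Reduce top mod 3: now compute (1/3).
Reached (1/3) = 1. Collecting the sign flips along the way, the symbol is -1.

-1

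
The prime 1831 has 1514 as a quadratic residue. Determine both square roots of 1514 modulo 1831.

Since 1831 ≡ 3 (mod 4), a square root of 1514 is 1514^((1831+1)/4) = 1514^458 mod 1831.
Repeated squaring: 1514^2≡1615, 1514^4≡881, 1514^8≡1648, 1514^16≡531, 1514^32≡1818, 1514^64≡169, 1514^128≡1096, 1514^256≡80 (mod 1831).
1514^458 = 1514^(256+128+64+8+2) ≡ 883 (mod 1831).
Check: 883² = 779689 ≡ 1514 (mod 1831). The two roots are 883 and 948.

883, 948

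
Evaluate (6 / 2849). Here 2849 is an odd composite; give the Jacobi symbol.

-1

Pull out 2: since 2849 ≡ 1 (mod 8), (2/2849) = +1.
Reciprocity: 3 ≡ 3 and 2849 ≡ 1 (mod 4), so (3/2849) = +(2849/3).
Reduce top mod 3: now compute (2/3).
Pull out 2: since 3 ≡ 3 (mod 8), (2/3) = -1.
Reached (1/3) = 1. Collecting the sign flips along the way, the symbol is -1.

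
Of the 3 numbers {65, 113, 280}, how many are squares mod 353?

(65/353) = +1 → QR.
(113/353) = +1 → QR.
(280/353) = +1 → QR.
Total quadratic residues among the 3: 3.

3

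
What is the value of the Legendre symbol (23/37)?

-1

Euler's criterion: (23/37) ≡ 23^18 (mod 37).
23^2 ≡ 11 (mod 37)
23^4 ≡ 10 (mod 37)
23^8 ≡ 26 (mod 37)
23^16 ≡ 10 (mod 37)
23^18 = 23^(16+2) ≡ 36 (mod 37).
Result is 36 ≡ −1, so (23/37) = −1.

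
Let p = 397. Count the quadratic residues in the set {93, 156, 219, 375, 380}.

2

(93/397) = +1 → QR.
(156/397) = -1 → non-residue.
(219/397) = +1 → QR.
(375/397) = -1 → non-residue.
(380/397) = -1 → non-residue.
Total quadratic residues among the 5: 2.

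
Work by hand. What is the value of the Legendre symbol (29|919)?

Reciprocity: 29 ≡ 1 and 919 ≡ 3 (mod 4), so (29/919) = +(919/29).
Reduce top mod 29: now compute (20/29).
Pull out 2^2: since 29 ≡ 5 (mod 8), (2/29) = -1, so (2/29)^2 = +1.
Reciprocity: 5 ≡ 1 and 29 ≡ 1 (mod 4), so (5/29) = +(29/5).
Reduce top mod 5: now compute (4/5).
Pull out 2^2: since 5 ≡ 5 (mod 8), (2/5) = -1, so (2/5)^2 = +1.
Reached (1/5) = 1. Collecting the sign flips along the way, the symbol is +1.

1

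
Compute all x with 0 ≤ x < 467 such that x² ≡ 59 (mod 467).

153, 314

Since 467 ≡ 3 (mod 4), a square root of 59 is 59^((467+1)/4) = 59^117 mod 467.
Repeated squaring: 59^2≡212, 59^4≡112, 59^8≡402, 59^16≡22, 59^32≡17, 59^64≡289 (mod 467).
59^117 = 59^(64+32+16+4+1) ≡ 153 (mod 467).
Check: 153² = 23409 ≡ 59 (mod 467). The two roots are 153 and 314.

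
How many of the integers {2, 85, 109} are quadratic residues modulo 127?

(2/127) = +1 → QR.
(85/127) = -1 → non-residue.
(109/127) = -1 → non-residue.
Total quadratic residues among the 3: 1.

1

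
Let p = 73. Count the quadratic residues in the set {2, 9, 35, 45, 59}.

(2/73) = +1 → QR.
(9/73) = +1 → QR.
(35/73) = +1 → QR.
(45/73) = -1 → non-residue.
(59/73) = -1 → non-residue.
Total quadratic residues among the 5: 3.

3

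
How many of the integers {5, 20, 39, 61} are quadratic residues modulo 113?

(5/113) = -1 → non-residue.
(20/113) = -1 → non-residue.
(39/113) = -1 → non-residue.
(61/113) = +1 → QR.
Total quadratic residues among the 4: 1.

1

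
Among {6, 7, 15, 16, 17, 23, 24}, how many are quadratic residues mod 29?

5

(6/29) = +1 → QR.
(7/29) = +1 → QR.
(15/29) = -1 → non-residue.
(16/29) = +1 → QR.
(17/29) = -1 → non-residue.
(23/29) = +1 → QR.
(24/29) = +1 → QR.
Total quadratic residues among the 7: 5.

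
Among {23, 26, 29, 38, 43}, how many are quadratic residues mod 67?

3

(23/67) = +1 → QR.
(26/67) = +1 → QR.
(29/67) = +1 → QR.
(38/67) = -1 → non-residue.
(43/67) = -1 → non-residue.
Total quadratic residues among the 5: 3.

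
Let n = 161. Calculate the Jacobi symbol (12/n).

-1

Pull out 2^2: since 161 ≡ 1 (mod 8), (2/161) = +1, so (2/161)^2 = +1.
Reciprocity: 3 ≡ 3 and 161 ≡ 1 (mod 4), so (3/161) = +(161/3).
Reduce top mod 3: now compute (2/3).
Pull out 2: since 3 ≡ 3 (mod 8), (2/3) = -1.
Reached (1/3) = 1. Collecting the sign flips along the way, the symbol is -1.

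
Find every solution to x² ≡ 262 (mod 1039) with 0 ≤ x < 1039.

Since 1039 ≡ 3 (mod 4), a square root of 262 is 262^((1039+1)/4) = 262^260 mod 1039.
Repeated squaring: 262^2≡70, 262^4≡744, 262^8≡788, 262^16≡661, 262^32≡541, 262^64≡722, 262^128≡745, 262^256≡199 (mod 1039).
262^260 = 262^(256+4) ≡ 518 (mod 1039).
Check: 518² = 268324 ≡ 262 (mod 1039). The two roots are 518 and 521.

518, 521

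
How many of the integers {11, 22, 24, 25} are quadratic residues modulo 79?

(11/79) = +1 → QR.
(22/79) = +1 → QR.
(24/79) = -1 → non-residue.
(25/79) = +1 → QR.
Total quadratic residues among the 4: 3.

3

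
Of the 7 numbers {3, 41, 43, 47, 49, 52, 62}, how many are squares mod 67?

3

(3/67) = -1 → non-residue.
(41/67) = -1 → non-residue.
(43/67) = -1 → non-residue.
(47/67) = +1 → QR.
(49/67) = +1 → QR.
(52/67) = -1 → non-residue.
(62/67) = +1 → QR.
Total quadratic residues among the 7: 3.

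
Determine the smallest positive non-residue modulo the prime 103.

3

(2/103) = +1, so 2 is a residue.
(3/103) = −1, so 3 is the smallest positive non-residue mod 103.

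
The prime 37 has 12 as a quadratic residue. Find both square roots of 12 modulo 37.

37 ≡ 1 (mod 4), so we find a root by search.
Trying successive values, 7² = 49 ≡ 12 (mod 37). The other root is 37 − 7 = 30.

7, 30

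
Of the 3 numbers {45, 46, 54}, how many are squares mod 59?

2

(45/59) = +1 → QR.
(46/59) = +1 → QR.
(54/59) = -1 → non-residue.
Total quadratic residues among the 3: 2.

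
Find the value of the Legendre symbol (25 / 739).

1

Reciprocity: 25 ≡ 1 and 739 ≡ 3 (mod 4), so (25/739) = +(739/25).
Reduce top mod 25: now compute (14/25).
Pull out 2: since 25 ≡ 1 (mod 8), (2/25) = +1.
Reciprocity: 7 ≡ 3 and 25 ≡ 1 (mod 4), so (7/25) = +(25/7).
Reduce top mod 7: now compute (4/7).
Pull out 2^2: since 7 ≡ 7 (mod 8), (2/7) = +1, so (2/7)^2 = +1.
Reached (1/7) = 1. Collecting the sign flips along the way, the symbol is +1.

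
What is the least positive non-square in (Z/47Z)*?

5

(2/47) = +1, so 2 is a residue.
(3/47) = +1, so 3 is a residue.
(4/47) = +1, so 4 is a residue.
(5/47) = −1, so 5 is the smallest positive non-residue mod 47.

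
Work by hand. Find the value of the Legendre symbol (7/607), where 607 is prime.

Reciprocity: 7 ≡ 3 and 607 ≡ 3 (mod 4), so (7/607) = −(607/7).
Reduce top mod 7: now compute (5/7).
Reciprocity: 5 ≡ 1 and 7 ≡ 3 (mod 4), so (5/7) = +(7/5).
Reduce top mod 5: now compute (2/5).
Pull out 2: since 5 ≡ 5 (mod 8), (2/5) = -1.
Reached (1/5) = 1. Collecting the sign flips along the way, the symbol is +1.

1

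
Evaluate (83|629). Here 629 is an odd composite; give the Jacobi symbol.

1

Reciprocity: 83 ≡ 3 and 629 ≡ 1 (mod 4), so (83/629) = +(629/83).
Reduce top mod 83: now compute (48/83).
Pull out 2^4: since 83 ≡ 3 (mod 8), (2/83) = -1, so (2/83)^4 = +1.
Reciprocity: 3 ≡ 3 and 83 ≡ 3 (mod 4), so (3/83) = −(83/3).
Reduce top mod 3: now compute (2/3).
Pull out 2: since 3 ≡ 3 (mod 8), (2/3) = -1.
Reached (1/3) = 1. Collecting the sign flips along the way, the symbol is +1.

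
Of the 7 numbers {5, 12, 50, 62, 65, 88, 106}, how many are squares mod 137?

3

(5/137) = -1 → non-residue.
(12/137) = -1 → non-residue.
(50/137) = +1 → QR.
(62/137) = -1 → non-residue.
(65/137) = +1 → QR.
(88/137) = +1 → QR.
(106/137) = -1 → non-residue.
Total quadratic residues among the 7: 3.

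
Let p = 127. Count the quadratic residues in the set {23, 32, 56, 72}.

(23/127) = -1 → non-residue.
(32/127) = +1 → QR.
(56/127) = -1 → non-residue.
(72/127) = +1 → QR.
Total quadratic residues among the 4: 2.

2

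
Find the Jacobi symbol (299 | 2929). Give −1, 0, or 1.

Reciprocity: 299 ≡ 3 and 2929 ≡ 1 (mod 4), so (299/2929) = +(2929/299).
Reduce top mod 299: now compute (238/299).
Pull out 2: since 299 ≡ 3 (mod 8), (2/299) = -1.
Reciprocity: 119 ≡ 3 and 299 ≡ 3 (mod 4), so (119/299) = −(299/119).
Reduce top mod 119: now compute (61/119).
Reciprocity: 61 ≡ 1 and 119 ≡ 3 (mod 4), so (61/119) = +(119/61).
Reduce top mod 61: now compute (58/61).
Pull out 2: since 61 ≡ 5 (mod 8), (2/61) = -1.
Reciprocity: 29 ≡ 1 and 61 ≡ 1 (mod 4), so (29/61) = +(61/29).
Reduce top mod 29: now compute (3/29).
Reciprocity: 3 ≡ 3 and 29 ≡ 1 (mod 4), so (3/29) = +(29/3).
Reduce top mod 3: now compute (2/3).
Pull out 2: since 3 ≡ 3 (mod 8), (2/3) = -1.
Reached (1/3) = 1. Collecting the sign flips along the way, the symbol is +1.

1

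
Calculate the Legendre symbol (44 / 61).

-1

Pull out 2^2: since 61 ≡ 5 (mod 8), (2/61) = -1, so (2/61)^2 = +1.
Reciprocity: 11 ≡ 3 and 61 ≡ 1 (mod 4), so (11/61) = +(61/11).
Reduce top mod 11: now compute (6/11).
Pull out 2: since 11 ≡ 3 (mod 8), (2/11) = -1.
Reciprocity: 3 ≡ 3 and 11 ≡ 3 (mod 4), so (3/11) = −(11/3).
Reduce top mod 3: now compute (2/3).
Pull out 2: since 3 ≡ 3 (mod 8), (2/3) = -1.
Reached (1/3) = 1. Collecting the sign flips along the way, the symbol is -1.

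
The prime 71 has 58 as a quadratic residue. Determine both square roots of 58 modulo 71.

Since 71 ≡ 3 (mod 4), a square root of 58 is 58^((71+1)/4) = 58^18 mod 71.
Repeated squaring: 58^2≡27, 58^4≡19, 58^8≡6, 58^16≡36 (mod 71).
58^18 = 58^(16+2) ≡ 49 (mod 71).
Check: 49² = 2401 ≡ 58 (mod 71). The two roots are 22 and 49.

22, 49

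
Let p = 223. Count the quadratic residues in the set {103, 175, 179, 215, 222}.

2

(103/223) = -1 → non-residue.
(175/223) = +1 → QR.
(179/223) = +1 → QR.
(215/223) = -1 → non-residue.
(222/223) = -1 → non-residue.
Total quadratic residues among the 5: 2.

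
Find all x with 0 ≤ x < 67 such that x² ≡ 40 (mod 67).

24, 43

Since 67 ≡ 3 (mod 4), a square root of 40 is 40^((67+1)/4) = 40^17 mod 67.
Repeated squaring: 40^2≡59, 40^4≡64, 40^8≡9, 40^16≡14 (mod 67).
40^17 = 40^(16+1) ≡ 24 (mod 67).
Check: 24² = 576 ≡ 40 (mod 67). The two roots are 24 and 43.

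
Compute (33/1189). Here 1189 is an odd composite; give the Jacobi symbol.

1

Reciprocity: 33 ≡ 1 and 1189 ≡ 1 (mod 4), so (33/1189) = +(1189/33).
Reduce top mod 33: now compute (1/33).
Reached (1/33) = 1. Collecting the sign flips along the way, the symbol is +1.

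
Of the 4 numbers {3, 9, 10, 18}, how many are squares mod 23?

(3/23) = +1 → QR.
(9/23) = +1 → QR.
(10/23) = -1 → non-residue.
(18/23) = +1 → QR.
Total quadratic residues among the 4: 3.

3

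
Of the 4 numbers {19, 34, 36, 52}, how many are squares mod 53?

2

(19/53) = -1 → non-residue.
(34/53) = -1 → non-residue.
(36/53) = +1 → QR.
(52/53) = +1 → QR.
Total quadratic residues among the 4: 2.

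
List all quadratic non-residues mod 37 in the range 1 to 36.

Square k = 1,…,18 (k and 37−k give the same square):
1²=1, 2²=4, 3²=9, 4²=16, 5²=25, 6²=36, 7²≡12, 8²≡27, 9²≡7, 10²≡26, 11²≡10, 12²≡33, 13²≡21, 14²≡11, 15²≡3, 16²≡34, 17²≡30, 18²≡28 (mod 37).
The residues are {1, 3, 4, 7, 9, 10, 11, 12, 16, 21, 25, 26, 27, 28, 30, 33, 34, 36}; the non-residues are the remaining 18 nonzero classes.

2,5,6,8,13,14,15,17,18,19,20,22,23,24,29,31,32,35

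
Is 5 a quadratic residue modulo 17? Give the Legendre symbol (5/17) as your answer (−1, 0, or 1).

Euler's criterion: (5/17) ≡ 5^8 (mod 17).
5^2 ≡ 8 (mod 17)
5^4 ≡ 13 (mod 17)
5^8 ≡ 16 (mod 17)
5^8 = 5^(8) ≡ 16 (mod 17).
Result is 16 ≡ −1, so (5/17) = −1.

-1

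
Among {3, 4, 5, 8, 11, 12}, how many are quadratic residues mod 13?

(3/13) = +1 → QR.
(4/13) = +1 → QR.
(5/13) = -1 → non-residue.
(8/13) = -1 → non-residue.
(11/13) = -1 → non-residue.
(12/13) = +1 → QR.
Total quadratic residues among the 6: 3.

3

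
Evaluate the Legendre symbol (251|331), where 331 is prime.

Euler's criterion: (251/331) ≡ 251^165 (mod 331).
251^2 ≡ 111 (mod 331)
251^4 ≡ 74 (mod 331)
251^8 ≡ 180 (mod 331)
251^16 ≡ 293 (mod 331)
251^32 ≡ 120 (mod 331)
251^64 ≡ 167 (mod 331)
251^128 ≡ 85 (mod 331)
251^165 = 251^(128+32+4+1) ≡ 330 (mod 331).
Result is 330 ≡ −1, so (251/331) = −1.

-1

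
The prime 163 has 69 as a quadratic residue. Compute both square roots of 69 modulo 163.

45, 118

Since 163 ≡ 3 (mod 4), a square root of 69 is 69^((163+1)/4) = 69^41 mod 163.
Repeated squaring: 69^2≡34, 69^4≡15, 69^8≡62, 69^16≡95, 69^32≡60 (mod 163).
69^41 = 69^(32+8+1) ≡ 118 (mod 163).
Check: 118² = 13924 ≡ 69 (mod 163). The two roots are 45 and 118.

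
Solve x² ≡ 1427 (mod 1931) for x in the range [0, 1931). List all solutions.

Since 1931 ≡ 3 (mod 4), a square root of 1427 is 1427^((1931+1)/4) = 1427^483 mod 1931.
Repeated squaring: 1427^2≡1055, 1427^4≡769, 1427^8≡475, 1427^16≡1629, 1427^32≡447, 1427^64≡916, 1427^128≡1002, 1427^256≡1815 (mod 1931).
1427^483 = 1427^(256+128+64+32+2+1) ≡ 259 (mod 1931).
Check: 259² = 67081 ≡ 1427 (mod 1931). The two roots are 259 and 1672.

259, 1672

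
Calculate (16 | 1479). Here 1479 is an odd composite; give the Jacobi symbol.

1

Pull out 2^4: since 1479 ≡ 7 (mod 8), (2/1479) = +1, so (2/1479)^4 = +1.
Reached (1/1479) = 1. Collecting the sign flips along the way, the symbol is +1.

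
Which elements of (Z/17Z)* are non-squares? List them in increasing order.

Square k = 1,…,8 (k and 17−k give the same square):
1²=1, 2²=4, 3²=9, 4²=16, 5²≡8, 6²≡2, 7²≡15, 8²≡13 (mod 17).
The residues are {1, 2, 4, 8, 9, 13, 15, 16}; the non-residues are the remaining 8 nonzero classes.

3 5 6 7 10 11 12 14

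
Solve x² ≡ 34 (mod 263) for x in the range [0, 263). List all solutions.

Since 263 ≡ 3 (mod 4), a square root of 34 is 34^((263+1)/4) = 34^66 mod 263.
Repeated squaring: 34^2≡104, 34^4≡33, 34^8≡37, 34^16≡54, 34^32≡23, 34^64≡3 (mod 263).
34^66 = 34^(64+2) ≡ 49 (mod 263).
Check: 49² = 2401 ≡ 34 (mod 263). The two roots are 49 and 214.

49, 214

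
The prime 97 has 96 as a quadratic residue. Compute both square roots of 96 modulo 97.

22, 75

97 ≡ 1 (mod 4), so we find a root by search.
Trying successive values, 22² = 484 ≡ 96 (mod 97). The other root is 97 − 22 = 75.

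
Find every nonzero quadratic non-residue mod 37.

2 5 6 8 13 14 15 17 18 19 20 22 23 24 29 31 32 35

Square k = 1,…,18 (k and 37−k give the same square):
1²=1, 2²=4, 3²=9, 4²=16, 5²=25, 6²=36, 7²≡12, 8²≡27, 9²≡7, 10²≡26, 11²≡10, 12²≡33, 13²≡21, 14²≡11, 15²≡3, 16²≡34, 17²≡30, 18²≡28 (mod 37).
The residues are {1, 3, 4, 7, 9, 10, 11, 12, 16, 21, 25, 26, 27, 28, 30, 33, 34, 36}; the non-residues are the remaining 18 nonzero classes.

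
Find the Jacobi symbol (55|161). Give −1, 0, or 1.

-1

Reciprocity: 55 ≡ 3 and 161 ≡ 1 (mod 4), so (55/161) = +(161/55).
Reduce top mod 55: now compute (51/55).
Reciprocity: 51 ≡ 3 and 55 ≡ 3 (mod 4), so (51/55) = −(55/51).
Reduce top mod 51: now compute (4/51).
Pull out 2^2: since 51 ≡ 3 (mod 8), (2/51) = -1, so (2/51)^2 = +1.
Reached (1/51) = 1. Collecting the sign flips along the way, the symbol is -1.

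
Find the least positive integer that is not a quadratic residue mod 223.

3

(2/223) = +1, so 2 is a residue.
(3/223) = −1, so 3 is the smallest positive non-residue mod 223.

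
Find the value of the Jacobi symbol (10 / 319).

1

Pull out 2: since 319 ≡ 7 (mod 8), (2/319) = +1.
Reciprocity: 5 ≡ 1 and 319 ≡ 3 (mod 4), so (5/319) = +(319/5).
Reduce top mod 5: now compute (4/5).
Pull out 2^2: since 5 ≡ 5 (mod 8), (2/5) = -1, so (2/5)^2 = +1.
Reached (1/5) = 1. Collecting the sign flips along the way, the symbol is +1.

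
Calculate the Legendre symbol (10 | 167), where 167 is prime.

Pull out 2: since 167 ≡ 7 (mod 8), (2/167) = +1.
Reciprocity: 5 ≡ 1 and 167 ≡ 3 (mod 4), so (5/167) = +(167/5).
Reduce top mod 5: now compute (2/5).
Pull out 2: since 5 ≡ 5 (mod 8), (2/5) = -1.
Reached (1/5) = 1. Collecting the sign flips along the way, the symbol is -1.

-1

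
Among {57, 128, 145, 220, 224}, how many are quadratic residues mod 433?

2

(57/433) = -1 → non-residue.
(128/433) = +1 → QR.
(145/433) = +1 → QR.
(220/433) = -1 → non-residue.
(224/433) = -1 → non-residue.
Total quadratic residues among the 5: 2.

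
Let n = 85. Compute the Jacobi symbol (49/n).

1

Reciprocity: 49 ≡ 1 and 85 ≡ 1 (mod 4), so (49/85) = +(85/49).
Reduce top mod 49: now compute (36/49).
Pull out 2^2: since 49 ≡ 1 (mod 8), (2/49) = +1, so (2/49)^2 = +1.
Reciprocity: 9 ≡ 1 and 49 ≡ 1 (mod 4), so (9/49) = +(49/9).
Reduce top mod 9: now compute (4/9).
Pull out 2^2: since 9 ≡ 1 (mod 8), (2/9) = +1, so (2/9)^2 = +1.
Reached (1/9) = 1. Collecting the sign flips along the way, the symbol is +1.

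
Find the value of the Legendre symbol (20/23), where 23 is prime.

-1

Pull out 2^2: since 23 ≡ 7 (mod 8), (2/23) = +1, so (2/23)^2 = +1.
Reciprocity: 5 ≡ 1 and 23 ≡ 3 (mod 4), so (5/23) = +(23/5).
Reduce top mod 5: now compute (3/5).
Reciprocity: 3 ≡ 3 and 5 ≡ 1 (mod 4), so (3/5) = +(5/3).
Reduce top mod 3: now compute (2/3).
Pull out 2: since 3 ≡ 3 (mod 8), (2/3) = -1.
Reached (1/3) = 1. Collecting the sign flips along the way, the symbol is -1.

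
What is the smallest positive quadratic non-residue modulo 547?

2

(2/547) = −1, so 2 is the smallest positive non-residue mod 547.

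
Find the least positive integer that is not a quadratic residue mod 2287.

(2/2287) = +1, so 2 is a residue.
(3/2287) = −1, so 3 is the smallest positive non-residue mod 2287.

3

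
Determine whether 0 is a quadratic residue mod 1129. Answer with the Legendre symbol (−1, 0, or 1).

Top reduces to 0: gcd > 1, so the symbol is 0.

0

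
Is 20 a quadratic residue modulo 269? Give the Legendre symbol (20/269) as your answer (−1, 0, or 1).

Pull out 2^2: since 269 ≡ 5 (mod 8), (2/269) = -1, so (2/269)^2 = +1.
Reciprocity: 5 ≡ 1 and 269 ≡ 1 (mod 4), so (5/269) = +(269/5).
Reduce top mod 5: now compute (4/5).
Pull out 2^2: since 5 ≡ 5 (mod 8), (2/5) = -1, so (2/5)^2 = +1.
Reached (1/5) = 1. Collecting the sign flips along the way, the symbol is +1.

1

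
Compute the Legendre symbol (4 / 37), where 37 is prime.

Euler's criterion: (4/37) ≡ 4^18 (mod 37).
4^2 ≡ 16 (mod 37)
4^4 ≡ 34 (mod 37)
4^8 ≡ 9 (mod 37)
4^16 ≡ 7 (mod 37)
4^18 = 4^(16+2) ≡ 1 (mod 37).
Result is 1, so (4/37) = 1.

1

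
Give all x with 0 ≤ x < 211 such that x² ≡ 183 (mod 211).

82, 129

Since 211 ≡ 3 (mod 4), a square root of 183 is 183^((211+1)/4) = 183^53 mod 211.
Repeated squaring: 183^2≡151, 183^4≡13, 183^8≡169, 183^16≡76, 183^32≡79 (mod 211).
183^53 = 183^(32+16+4+1) ≡ 82 (mod 211).
Check: 82² = 6724 ≡ 183 (mod 211). The two roots are 82 and 129.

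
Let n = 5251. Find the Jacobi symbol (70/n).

Pull out 2: since 5251 ≡ 3 (mod 8), (2/5251) = -1.
Reciprocity: 35 ≡ 3 and 5251 ≡ 3 (mod 4), so (35/5251) = −(5251/35).
Reduce top mod 35: now compute (1/35).
Reached (1/35) = 1. Collecting the sign flips along the way, the symbol is +1.

1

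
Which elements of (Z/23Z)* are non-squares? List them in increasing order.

5, 7, 10, 11, 14, 15, 17, 19, 20, 21, 22

Square k = 1,…,11 (k and 23−k give the same square):
1²=1, 2²=4, 3²=9, 4²=16, 5²≡2, 6²≡13, 7²≡3, 8²≡18, 9²≡12, 10²≡8, 11²≡6 (mod 23).
The residues are {1, 2, 3, 4, 6, 8, 9, 12, 13, 16, 18}; the non-residues are the remaining 11 nonzero classes.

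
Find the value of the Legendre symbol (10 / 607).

-1

Pull out 2: since 607 ≡ 7 (mod 8), (2/607) = +1.
Reciprocity: 5 ≡ 1 and 607 ≡ 3 (mod 4), so (5/607) = +(607/5).
Reduce top mod 5: now compute (2/5).
Pull out 2: since 5 ≡ 5 (mod 8), (2/5) = -1.
Reached (1/5) = 1. Collecting the sign flips along the way, the symbol is -1.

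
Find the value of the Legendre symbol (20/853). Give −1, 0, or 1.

Pull out 2^2: since 853 ≡ 5 (mod 8), (2/853) = -1, so (2/853)^2 = +1.
Reciprocity: 5 ≡ 1 and 853 ≡ 1 (mod 4), so (5/853) = +(853/5).
Reduce top mod 5: now compute (3/5).
Reciprocity: 3 ≡ 3 and 5 ≡ 1 (mod 4), so (3/5) = +(5/3).
Reduce top mod 3: now compute (2/3).
Pull out 2: since 3 ≡ 3 (mod 8), (2/3) = -1.
Reached (1/3) = 1. Collecting the sign flips along the way, the symbol is -1.

-1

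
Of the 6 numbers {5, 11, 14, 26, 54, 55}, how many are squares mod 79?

4

(5/79) = +1 → QR.
(11/79) = +1 → QR.
(14/79) = -1 → non-residue.
(26/79) = +1 → QR.
(54/79) = -1 → non-residue.
(55/79) = +1 → QR.
Total quadratic residues among the 6: 4.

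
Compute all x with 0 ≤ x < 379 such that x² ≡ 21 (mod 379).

Since 379 ≡ 3 (mod 4), a square root of 21 is 21^((379+1)/4) = 21^95 mod 379.
Repeated squaring: 21^2≡62, 21^4≡54, 21^8≡263, 21^16≡191, 21^32≡97, 21^64≡313 (mod 379).
21^95 = 21^(64+16+8+4+2+1) ≡ 20 (mod 379).
Check: 20² = 400 ≡ 21 (mod 379). The two roots are 20 and 359.

20, 359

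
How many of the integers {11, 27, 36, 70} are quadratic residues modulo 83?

(11/83) = +1 → QR.
(27/83) = +1 → QR.
(36/83) = +1 → QR.
(70/83) = +1 → QR.
Total quadratic residues among the 4: 4.

4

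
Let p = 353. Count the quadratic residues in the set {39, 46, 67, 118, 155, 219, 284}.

(39/353) = +1 → QR.
(46/353) = +1 → QR.
(67/353) = -1 → non-residue.
(118/353) = -1 → non-residue.
(155/353) = +1 → QR.
(219/353) = -1 → non-residue.
(284/353) = -1 → non-residue.
Total quadratic residues among the 7: 3.

3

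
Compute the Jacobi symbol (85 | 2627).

-1

Reciprocity: 85 ≡ 1 and 2627 ≡ 3 (mod 4), so (85/2627) = +(2627/85).
Reduce top mod 85: now compute (77/85).
Reciprocity: 77 ≡ 1 and 85 ≡ 1 (mod 4), so (77/85) = +(85/77).
Reduce top mod 77: now compute (8/77).
Pull out 2^3: since 77 ≡ 5 (mod 8), (2/77) = -1, so (2/77)^3 = -1.
Reached (1/77) = 1. Collecting the sign flips along the way, the symbol is -1.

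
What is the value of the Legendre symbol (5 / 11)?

Reciprocity: 5 ≡ 1 and 11 ≡ 3 (mod 4), so (5/11) = +(11/5).
Reduce top mod 5: now compute (1/5).
Reached (1/5) = 1. Collecting the sign flips along the way, the symbol is +1.

1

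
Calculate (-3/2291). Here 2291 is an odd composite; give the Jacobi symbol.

-1

First reduce: -3 ≡ 2288 (mod 2291).
Pull out 2^4: since 2291 ≡ 3 (mod 8), (2/2291) = -1, so (2/2291)^4 = +1.
Reciprocity: 143 ≡ 3 and 2291 ≡ 3 (mod 4), so (143/2291) = −(2291/143).
Reduce top mod 143: now compute (3/143).
Reciprocity: 3 ≡ 3 and 143 ≡ 3 (mod 4), so (3/143) = −(143/3).
Reduce top mod 3: now compute (2/3).
Pull out 2: since 3 ≡ 3 (mod 8), (2/3) = -1.
Reached (1/3) = 1. Collecting the sign flips along the way, the symbol is -1.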